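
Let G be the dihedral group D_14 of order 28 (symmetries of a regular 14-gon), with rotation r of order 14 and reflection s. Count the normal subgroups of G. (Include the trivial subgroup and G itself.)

G has 28 subgroups. Checking conjugation-invariance by order — order 1: 1/1 normal; order 2: 1/15 normal; order 4: 0/7 normal; order 7: 1/1 normal; order 14: 3/3 normal; order 28: 1/1 normal.
Total normal subgroups: 7.

7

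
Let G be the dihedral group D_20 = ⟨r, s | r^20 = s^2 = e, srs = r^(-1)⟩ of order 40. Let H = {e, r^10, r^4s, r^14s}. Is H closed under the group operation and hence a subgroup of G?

Yes

|H| = 4 divides |G| = 40, consistent with Lagrange.
H contains the identity, every element's inverse is in H, and H is closed under ·: it is a subgroup.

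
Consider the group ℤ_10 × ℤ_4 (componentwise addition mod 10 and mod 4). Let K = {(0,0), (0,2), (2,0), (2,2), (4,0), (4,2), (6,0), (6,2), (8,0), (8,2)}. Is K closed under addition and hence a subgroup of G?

Yes

|K| = 10 divides |G| = 40, consistent with Lagrange.
K contains the identity, every element's inverse is in K, and K is closed under +: it is a subgroup.
In fact K = ⟨(6,2)⟩.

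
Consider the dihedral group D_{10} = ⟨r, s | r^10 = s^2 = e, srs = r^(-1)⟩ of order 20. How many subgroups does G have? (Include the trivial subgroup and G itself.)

22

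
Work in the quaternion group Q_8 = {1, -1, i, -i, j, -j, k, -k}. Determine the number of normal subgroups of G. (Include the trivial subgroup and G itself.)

G has 6 subgroups. Checking conjugation-invariance by order — order 1: 1/1 normal; order 2: 1/1 normal; order 4: 3/3 normal; order 8: 1/1 normal.
Total normal subgroups: 6.

6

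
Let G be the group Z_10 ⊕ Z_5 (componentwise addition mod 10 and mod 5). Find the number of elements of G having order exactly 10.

An element (a,b) has order lcm(ord(a), ord(b)); count pairs with lcm equal to 10.
Enumerating gives 24 such elements.

24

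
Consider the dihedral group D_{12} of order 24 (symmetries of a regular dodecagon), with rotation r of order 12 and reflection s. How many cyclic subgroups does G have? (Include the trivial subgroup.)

18

A cyclic subgroup of order d is generated by each of its φ(d) elements of order d, so the cyclic subgroups of order d number (#elements of order d)/φ(d).
Cyclic subgroups by order — order 1: 1; order 2: 13; order 3: 1; order 4: 1; order 6: 1; order 12: 1.
Total: 18.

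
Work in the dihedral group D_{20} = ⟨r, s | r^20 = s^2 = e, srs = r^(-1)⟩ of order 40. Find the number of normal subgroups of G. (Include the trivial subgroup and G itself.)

9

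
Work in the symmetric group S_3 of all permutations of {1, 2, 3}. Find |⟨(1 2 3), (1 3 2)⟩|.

3

|⟨(1 2 3)⟩| = 3 and |⟨(1 3 2)⟩| = 3, so |H| is a multiple of lcm(3, 3) = 3 and divides |G| = 6.
Closing under the operation: H = {e, (1 2 3), (1 3 2)}, so |H| = 3.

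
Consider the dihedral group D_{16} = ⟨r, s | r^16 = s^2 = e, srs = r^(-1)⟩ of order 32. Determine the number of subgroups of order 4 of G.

9

|G| = 32 and 4 | 32, so subgroups of order 4 are possible by Lagrange.
The subgroups of order 4 are: {e, r^8, r^2s, r^10s}; {e, r^8, r^3s, r^11s}; {e, r^4, r^8, r^12}; {e, r^8, r^4s, r^12s}; … (9 in all).
So G has 9 subgroups of order 4.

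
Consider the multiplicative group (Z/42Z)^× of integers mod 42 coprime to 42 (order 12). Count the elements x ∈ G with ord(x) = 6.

The elements of order 6 are: 5, 11, 17, 19, 23, 31.
That's 6.

6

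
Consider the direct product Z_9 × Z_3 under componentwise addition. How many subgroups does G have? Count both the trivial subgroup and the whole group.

10

|G| = 27, so by Lagrange every subgroup order divides 27. Divisors: 1, 3, 9, 27.
Subgroups by order — order 1: 1; order 3: 4; order 9: 4; order 27: 1.
Total: 1 + 4 + 4 + 1 = 10.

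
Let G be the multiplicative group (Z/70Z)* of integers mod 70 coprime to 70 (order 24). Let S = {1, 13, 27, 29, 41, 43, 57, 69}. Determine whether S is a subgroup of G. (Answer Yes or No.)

Yes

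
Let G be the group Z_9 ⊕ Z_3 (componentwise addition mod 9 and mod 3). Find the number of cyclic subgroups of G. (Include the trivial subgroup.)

Each element a generates a cyclic subgroup ⟨a⟩; distinct elements may generate the same one (a cyclic group of order d has φ(d) generators).
Cyclic subgroups by order — order 1: 1; order 3: 4; order 9: 3.
Total: 8.

8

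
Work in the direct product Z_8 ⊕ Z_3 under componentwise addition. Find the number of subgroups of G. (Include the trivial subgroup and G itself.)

8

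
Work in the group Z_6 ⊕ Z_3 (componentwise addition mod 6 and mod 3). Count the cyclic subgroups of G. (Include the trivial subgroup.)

Group the elements of G by the cyclic subgroup they generate; each cyclic subgroup of order d accounts for φ(d) elements.
Cyclic subgroups by order — order 1: 1; order 2: 1; order 3: 4; order 6: 4.
Total: 10.

10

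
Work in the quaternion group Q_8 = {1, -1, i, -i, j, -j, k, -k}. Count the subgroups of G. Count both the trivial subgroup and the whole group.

6

|G| = 8, so by Lagrange every subgroup order divides 8. Divisors: 1, 2, 4, 8.
Subgroups by order — order 1: 1; order 2: 1; order 4: 3; order 8: 1.
Total: 1 + 1 + 3 + 1 = 6.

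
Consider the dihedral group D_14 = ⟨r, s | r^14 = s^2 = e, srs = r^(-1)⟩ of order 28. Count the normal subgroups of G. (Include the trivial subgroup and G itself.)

7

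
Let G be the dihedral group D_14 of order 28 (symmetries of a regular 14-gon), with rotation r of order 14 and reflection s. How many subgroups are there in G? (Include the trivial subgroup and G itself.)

|G| = 28, so by Lagrange every subgroup order divides 28. Divisors: 1, 2, 4, 7, 14, 28.
Subgroups by order — order 1: 1; order 2: 15; order 4: 7; order 7: 1; order 14: 3; order 28: 1.
Total: 1 + 15 + 7 + 1 + 3 + 1 = 28.

28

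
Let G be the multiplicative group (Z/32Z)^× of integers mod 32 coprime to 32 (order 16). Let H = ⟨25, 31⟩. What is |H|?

8

|⟨25⟩| = 4 and |⟨31⟩| = 2, so |H| is a multiple of lcm(4, 2) = 4 and divides |G| = 16.
Closing under the operation: H = {1, 7, 9, 15, 17, 23, 25, 31}, so |H| = 8.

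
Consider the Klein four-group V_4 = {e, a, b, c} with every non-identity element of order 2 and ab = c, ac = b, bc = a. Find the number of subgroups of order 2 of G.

|G| = 4 and 2 | 4, so subgroups of order 2 are possible by Lagrange.
The subgroups of order 2 are: {e, a}; {e, b}; {e, c}.
So G has 3 subgroups of order 2.

3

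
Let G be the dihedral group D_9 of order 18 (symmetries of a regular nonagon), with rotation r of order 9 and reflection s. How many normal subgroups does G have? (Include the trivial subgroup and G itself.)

4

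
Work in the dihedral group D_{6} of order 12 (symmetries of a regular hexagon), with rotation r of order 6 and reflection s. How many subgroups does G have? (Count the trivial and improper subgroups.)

16

|G| = 12, so by Lagrange every subgroup order divides 12. Divisors: 1, 2, 3, 4, 6, 12.
Subgroups by order — order 1: 1; order 2: 7; order 3: 1; order 4: 3; order 6: 3; order 12: 1.
Total: 1 + 7 + 1 + 3 + 3 + 1 = 16.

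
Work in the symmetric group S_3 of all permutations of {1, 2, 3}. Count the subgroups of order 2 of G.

3

|G| = 6 and 2 | 6, so subgroups of order 2 are possible by Lagrange.
The subgroups of order 2 are: {e, (1 2)}; {e, (1 3)}; {e, (2 3)}.
So G has 3 subgroups of order 2.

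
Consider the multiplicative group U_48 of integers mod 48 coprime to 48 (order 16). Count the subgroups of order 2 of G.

|G| = 16 and 2 | 16, so subgroups of order 2 are possible by Lagrange.
The subgroups of order 2 are: {1, 17}; {1, 23}; {1, 25}; {1, 31}; … (7 in all).
So G has 7 subgroups of order 2.

7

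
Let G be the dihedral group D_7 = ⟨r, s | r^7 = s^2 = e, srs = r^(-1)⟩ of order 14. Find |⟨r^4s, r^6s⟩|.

14

|⟨r^4s⟩| = 2 and |⟨r^6s⟩| = 2, so |H| is a multiple of lcm(2, 2) = 2 and divides |G| = 14.
Closing {r^4s, r^6s} under the group operation gives all of G, so |H| = 14.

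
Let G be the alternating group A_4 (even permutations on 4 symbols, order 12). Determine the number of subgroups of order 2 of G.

|G| = 12 and 2 | 12, so subgroups of order 2 are possible by Lagrange.
The subgroups of order 2 are: {e, (1 2)(3 4)}; {e, (1 3)(2 4)}; {e, (1 4)(2 3)}.
So G has 3 subgroups of order 2.

3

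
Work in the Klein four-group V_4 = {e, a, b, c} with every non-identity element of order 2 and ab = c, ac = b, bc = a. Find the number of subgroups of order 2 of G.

3

|G| = 4 and 2 | 4, so subgroups of order 2 are possible by Lagrange.
The subgroups of order 2 are: {e, a}; {e, b}; {e, c}.
So G has 3 subgroups of order 2.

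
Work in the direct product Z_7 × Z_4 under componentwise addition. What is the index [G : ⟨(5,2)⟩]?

2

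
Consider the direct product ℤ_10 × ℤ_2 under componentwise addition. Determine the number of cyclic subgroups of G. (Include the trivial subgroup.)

8

Each element a generates a cyclic subgroup ⟨a⟩; distinct elements may generate the same one (a cyclic group of order d has φ(d) generators).
Cyclic subgroups by order — order 1: 1; order 2: 3; order 5: 1; order 10: 3.
Total: 8.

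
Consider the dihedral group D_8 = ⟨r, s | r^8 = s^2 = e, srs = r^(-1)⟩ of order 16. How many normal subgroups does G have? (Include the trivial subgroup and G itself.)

G has 19 subgroups. Checking conjugation-invariance by order — order 1: 1/1 normal; order 2: 1/9 normal; order 4: 1/5 normal; order 8: 3/3 normal; order 16: 1/1 normal.
Total normal subgroups: 7.

7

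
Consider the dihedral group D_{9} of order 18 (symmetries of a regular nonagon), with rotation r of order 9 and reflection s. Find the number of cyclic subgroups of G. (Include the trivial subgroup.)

Each element a generates a cyclic subgroup ⟨a⟩; distinct elements may generate the same one (a cyclic group of order d has φ(d) generators).
Cyclic subgroups by order — order 1: 1; order 2: 9; order 3: 1; order 9: 1.
Total: 12.

12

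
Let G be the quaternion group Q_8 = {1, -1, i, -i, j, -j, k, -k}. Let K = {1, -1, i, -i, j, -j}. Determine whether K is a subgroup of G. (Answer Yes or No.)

No

|K| = 6 does not divide |G| = 8, so by Lagrange K is not a subgroup.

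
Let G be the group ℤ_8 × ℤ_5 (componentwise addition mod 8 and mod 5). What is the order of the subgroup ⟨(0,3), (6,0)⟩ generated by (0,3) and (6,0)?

|⟨(0,3)⟩| = 5 and |⟨(6,0)⟩| = 4, so |H| is a multiple of lcm(5, 4) = 20 and divides |G| = 40.
Closing under the operation: H = {(0,0), (0,1), (0,2), (0,3), (0,4), (2,0), (2,1), (2,2), (2,3), (2,4), (4,0), (4,1), (4,2), (4,3), (4,4), (6,0), (6,1), (6,2), (6,3), (6,4)}, so |H| = 20.

20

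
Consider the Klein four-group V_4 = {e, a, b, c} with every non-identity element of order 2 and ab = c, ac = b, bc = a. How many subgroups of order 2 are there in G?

|G| = 4 and 2 | 4, so subgroups of order 2 are possible by Lagrange.
The subgroups of order 2 are: {e, a}; {e, b}; {e, c}.
So G has 3 subgroups of order 2.

3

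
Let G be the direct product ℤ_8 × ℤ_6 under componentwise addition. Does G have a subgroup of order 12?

12 | 48. A subgroup of order 12 is {(0,0), (0,1), (0,2), (0,3), (0,4), (0,5), (4,0), (4,1), (4,2), (4,3), (4,4), (4,5)}.

Yes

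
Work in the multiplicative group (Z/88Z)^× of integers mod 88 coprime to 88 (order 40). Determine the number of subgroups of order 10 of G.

7

|G| = 40 and 10 | 40, so subgroups of order 10 are possible by Lagrange.
The subgroups of order 10 are: {1, 9, 13, 21, 25, 29, 49, 61, 81, 85}; {1, 9, 15, 23, 25, 31, 47, 49, 71, 81}; {1, 9, 17, 25, 41, 49, 57, 65, 73, 81}; {1, 9, 19, 25, 35, 43, 49, 51, 81, 83}; … (7 in all).
So G has 7 subgroups of order 10.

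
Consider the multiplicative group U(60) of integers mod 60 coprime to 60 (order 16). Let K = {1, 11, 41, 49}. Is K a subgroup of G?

Closure fails: 11 · 41 = 31 ∉ K. So K is not a subgroup.

No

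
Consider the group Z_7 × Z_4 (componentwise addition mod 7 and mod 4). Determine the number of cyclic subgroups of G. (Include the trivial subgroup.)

6

A cyclic subgroup of order d is generated by each of its φ(d) elements of order d, so the cyclic subgroups of order d number (#elements of order d)/φ(d).
Cyclic subgroups by order — order 1: 1; order 2: 1; order 4: 1; order 7: 1; order 14: 1; order 28: 1.
Total: 6.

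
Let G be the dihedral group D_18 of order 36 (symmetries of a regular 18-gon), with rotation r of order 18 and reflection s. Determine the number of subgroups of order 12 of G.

3

|G| = 36 and 12 | 36, so subgroups of order 12 are possible by Lagrange.
The subgroups of order 12 are: {e, r^3, r^6, r^9, r^12, r^15, rs, r^4s, r^7s, r^10s, r^13s, r^16s}; {e, r^3, r^6, r^9, r^12, r^15, r^2s, r^5s, r^8s, r^11s, r^14s, r^17s}; {e, r^3, r^6, r^9, r^12, r^15, s, r^3s, r^6s, r^9s, r^12s, r^15s}.
So G has 3 subgroups of order 12.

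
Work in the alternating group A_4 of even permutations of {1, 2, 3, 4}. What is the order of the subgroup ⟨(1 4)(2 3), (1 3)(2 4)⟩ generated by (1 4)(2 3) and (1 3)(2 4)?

|⟨(1 4)(2 3)⟩| = 2 and |⟨(1 3)(2 4)⟩| = 2, so |H| is a multiple of lcm(2, 2) = 2 and divides |G| = 12.
Closing under the operation: H = {e, (1 2)(3 4), (1 3)(2 4), (1 4)(2 3)}, so |H| = 4.

4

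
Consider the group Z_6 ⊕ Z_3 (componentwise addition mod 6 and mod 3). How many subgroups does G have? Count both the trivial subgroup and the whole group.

12

|G| = 18, so by Lagrange every subgroup order divides 18. Divisors: 1, 2, 3, 6, 9, 18.
Subgroups by order — order 1: 1; order 2: 1; order 3: 4; order 6: 4; order 9: 1; order 18: 1.
Total: 1 + 1 + 4 + 4 + 1 + 1 = 12.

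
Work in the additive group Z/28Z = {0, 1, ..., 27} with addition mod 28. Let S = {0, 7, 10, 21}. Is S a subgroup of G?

No

10 ∈ S but its inverse 18 ∉ S, so S is not a subgroup.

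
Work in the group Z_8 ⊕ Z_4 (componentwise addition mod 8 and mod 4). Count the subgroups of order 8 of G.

|G| = 32 and 8 | 32, so subgroups of order 8 are possible by Lagrange.
The subgroups of order 8 are: {(0,0), (0,1), (0,2), (0,3), (4,0), (4,1), (4,2), (4,3)}; {(0,0), (0,2), (2,0), (2,2), (4,0), (4,2), (6,0), (6,2)}; {(0,0), (0,2), (2,1), (2,3), (4,0), (4,2), (6,1), (6,3)}; {(0,0), (1,0), (2,0), (3,0), (4,0), (5,0), (6,0), (7,0)}; … (7 in all).
So G has 7 subgroups of order 8.

7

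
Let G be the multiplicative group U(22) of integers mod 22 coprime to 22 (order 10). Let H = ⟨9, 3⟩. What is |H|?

|⟨9⟩| = 5 and |⟨3⟩| = 5, so |H| is a multiple of lcm(5, 5) = 5 and divides |G| = 10.
Closing under the operation: H = {1, 3, 5, 9, 15}, so |H| = 5.

5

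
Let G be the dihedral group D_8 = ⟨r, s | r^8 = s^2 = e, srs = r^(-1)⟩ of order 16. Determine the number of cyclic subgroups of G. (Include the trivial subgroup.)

Each element a generates a cyclic subgroup ⟨a⟩; distinct elements may generate the same one (a cyclic group of order d has φ(d) generators).
Cyclic subgroups by order — order 1: 1; order 2: 9; order 4: 1; order 8: 1.
Total: 12.

12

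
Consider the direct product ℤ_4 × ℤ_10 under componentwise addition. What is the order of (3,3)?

20

The order of (3,3) in Z_4 × Z_10 is lcm(ord(3) in Z_4, ord(3) in Z_10).
ord(3) = 4 and ord(3) = 10, so |⟨(3,3)⟩| = lcm(4, 10) = 20.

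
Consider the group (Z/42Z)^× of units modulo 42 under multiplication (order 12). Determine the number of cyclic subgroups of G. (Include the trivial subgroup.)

Each element a generates a cyclic subgroup ⟨a⟩; distinct elements may generate the same one (a cyclic group of order d has φ(d) generators).
Cyclic subgroups by order — order 1: 1; order 2: 3; order 3: 1; order 6: 3.
Total: 8.

8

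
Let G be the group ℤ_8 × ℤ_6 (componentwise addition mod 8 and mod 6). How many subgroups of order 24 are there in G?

3

|G| = 48 and 24 | 48, so subgroups of order 24 are possible by Lagrange.
The subgroups of order 24 are: {(0,0), (0,1), (0,2), (0,3), (0,4), (0,5), (2,0), (2,1), (2,2), (2,3), (2,4), (2,5), (4,0), (4,1), (4,2), (4,3), (4,4), (4,5), (6,0), (6,1), (6,2), (6,3), (6,4), (6,5)}; {(0,0), (0,2), (0,4), (1,0), (1,2), (1,4), (2,0), (2,2), (2,4), (3,0), (3,2), (3,4), (4,0), (4,2), (4,4), (5,0), (5,2), (5,4), (6,0), (6,2), (6,4), (7,0), (7,2), (7,4)}; {(0,0), (0,2), (0,4), (1,1), (1,3), (1,5), (2,0), (2,2), (2,4), (3,1), (3,3), (3,5), (4,0), (4,2), (4,4), (5,1), (5,3), (5,5), (6,0), (6,2), (6,4), (7,1), (7,3), (7,5)}.
So G has 3 subgroups of order 24.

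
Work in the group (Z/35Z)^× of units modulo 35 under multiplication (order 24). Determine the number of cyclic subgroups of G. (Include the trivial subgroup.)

12

A cyclic subgroup of order d is generated by each of its φ(d) elements of order d, so the cyclic subgroups of order d number (#elements of order d)/φ(d).
Cyclic subgroups by order — order 1: 1; order 2: 3; order 3: 1; order 4: 2; order 6: 3; order 12: 2.
Total: 12.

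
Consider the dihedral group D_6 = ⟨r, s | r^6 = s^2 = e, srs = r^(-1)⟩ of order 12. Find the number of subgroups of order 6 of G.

3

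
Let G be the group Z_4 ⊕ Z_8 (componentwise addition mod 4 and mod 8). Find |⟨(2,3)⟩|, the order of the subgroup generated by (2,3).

8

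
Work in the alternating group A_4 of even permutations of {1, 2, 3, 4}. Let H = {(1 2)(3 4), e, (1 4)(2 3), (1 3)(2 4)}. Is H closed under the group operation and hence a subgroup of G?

Yes

|H| = 4 divides |G| = 12, consistent with Lagrange.
H contains the identity, every element's inverse is in H, and H is closed under ∘: it is a subgroup.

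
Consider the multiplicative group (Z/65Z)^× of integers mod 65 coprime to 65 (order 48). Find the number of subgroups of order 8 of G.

|G| = 48 and 8 | 48, so subgroups of order 8 are possible by Lagrange.
The subgroups of order 8 are: {1, 12, 14, 27, 38, 51, 53, 64}; {1, 8, 14, 18, 47, 51, 57, 64}; {1, 14, 21, 31, 34, 44, 51, 64}.
So G has 3 subgroups of order 8.

3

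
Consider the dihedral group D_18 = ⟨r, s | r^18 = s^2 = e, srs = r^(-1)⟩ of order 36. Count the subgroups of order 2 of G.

19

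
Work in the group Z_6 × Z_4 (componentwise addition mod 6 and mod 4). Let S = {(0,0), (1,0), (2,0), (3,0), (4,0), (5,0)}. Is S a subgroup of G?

|S| = 6 divides |G| = 24, consistent with Lagrange.
S contains the identity, every element's inverse is in S, and S is closed under +: it is a subgroup.
In fact S = ⟨(5,0)⟩.

Yes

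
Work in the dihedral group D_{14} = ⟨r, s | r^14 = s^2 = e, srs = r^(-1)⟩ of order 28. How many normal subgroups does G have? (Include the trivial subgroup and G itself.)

G has 28 subgroups. Checking conjugation-invariance by order — order 1: 1/1 normal; order 2: 1/15 normal; order 4: 0/7 normal; order 7: 1/1 normal; order 14: 3/3 normal; order 28: 1/1 normal.
Total normal subgroups: 7.

7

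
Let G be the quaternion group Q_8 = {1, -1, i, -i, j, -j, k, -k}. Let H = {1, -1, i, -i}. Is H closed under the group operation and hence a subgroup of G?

|H| = 4 divides |G| = 8, consistent with Lagrange.
H contains the identity, every element's inverse is in H, and H is closed under ·: it is a subgroup.
In fact H = ⟨-i⟩.

Yes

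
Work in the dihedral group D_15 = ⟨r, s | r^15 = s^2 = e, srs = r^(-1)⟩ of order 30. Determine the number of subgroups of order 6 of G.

|G| = 30 and 6 | 30, so subgroups of order 6 are possible by Lagrange.
The subgroups of order 6 are: {e, r^5, r^10, s, r^5s, r^10s}; {e, r^5, r^10, rs, r^6s, r^11s}; {e, r^5, r^10, r^2s, r^7s, r^12s}; {e, r^5, r^10, r^3s, r^8s, r^13s}; … (5 in all).
So G has 5 subgroups of order 6.

5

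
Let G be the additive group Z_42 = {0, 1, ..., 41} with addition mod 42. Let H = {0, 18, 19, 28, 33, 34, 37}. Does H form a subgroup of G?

33 ∈ H but its inverse 9 ∉ H, so H is not a subgroup.

No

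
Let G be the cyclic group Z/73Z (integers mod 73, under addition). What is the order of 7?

In Z/73Z, the order of an element a is n/gcd(a, n).
gcd(7, 73) = 1, so |⟨7⟩| = 73/1 = 73.

73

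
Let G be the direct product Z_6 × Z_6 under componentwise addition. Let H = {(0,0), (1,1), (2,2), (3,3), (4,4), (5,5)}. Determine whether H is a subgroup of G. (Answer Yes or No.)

Yes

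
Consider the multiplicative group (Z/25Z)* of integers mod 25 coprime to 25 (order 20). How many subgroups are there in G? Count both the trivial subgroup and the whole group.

6

|G| = 20, so by Lagrange every subgroup order divides 20. Divisors: 1, 2, 4, 5, 10, 20.
Subgroups by order — order 1: 1; order 2: 1; order 4: 1; order 5: 1; order 10: 1; order 20: 1.
Total: 1 + 1 + 1 + 1 + 1 + 1 = 6.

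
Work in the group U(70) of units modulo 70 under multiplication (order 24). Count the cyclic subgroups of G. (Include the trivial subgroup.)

Each element a generates a cyclic subgroup ⟨a⟩; distinct elements may generate the same one (a cyclic group of order d has φ(d) generators).
Cyclic subgroups by order — order 1: 1; order 2: 3; order 3: 1; order 4: 2; order 6: 3; order 12: 2.
Total: 12.

12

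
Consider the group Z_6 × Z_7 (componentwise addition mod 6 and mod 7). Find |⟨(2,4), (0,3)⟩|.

21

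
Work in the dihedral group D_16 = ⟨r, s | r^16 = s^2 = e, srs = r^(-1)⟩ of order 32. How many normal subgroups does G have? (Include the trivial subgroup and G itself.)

G has 36 subgroups. Checking conjugation-invariance by order — order 1: 1/1 normal; order 2: 1/17 normal; order 4: 1/9 normal; order 8: 1/5 normal; order 16: 3/3 normal; order 32: 1/1 normal.
Total normal subgroups: 8.

8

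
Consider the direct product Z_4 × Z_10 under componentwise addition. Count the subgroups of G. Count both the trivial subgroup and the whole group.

|G| = 40, so by Lagrange every subgroup order divides 40. Divisors: 1, 2, 4, 5, 8, 10, 20, 40.
Subgroups by order — order 1: 1; order 2: 3; order 4: 3; order 5: 1; order 8: 1; order 10: 3; order 20: 3; order 40: 1.
Total: 1 + 3 + 3 + 1 + 1 + 3 + 3 + 1 = 16.

16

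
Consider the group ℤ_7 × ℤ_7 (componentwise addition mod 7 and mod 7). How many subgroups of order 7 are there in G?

|G| = 49 and 7 | 49, so subgroups of order 7 are possible by Lagrange.
The subgroups of order 7 are: {(0,0), (0,1), (0,2), (0,3), (0,4), (0,5), (0,6)}; {(0,0), (1,0), (2,0), (3,0), (4,0), (5,0), (6,0)}; {(0,0), (1,1), (2,2), (3,3), (4,4), (5,5), (6,6)}; {(0,0), (1,2), (2,4), (3,6), (4,1), (5,3), (6,5)}; … (8 in all).
So G has 8 subgroups of order 7.

8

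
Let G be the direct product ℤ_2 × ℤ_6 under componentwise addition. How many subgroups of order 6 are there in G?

3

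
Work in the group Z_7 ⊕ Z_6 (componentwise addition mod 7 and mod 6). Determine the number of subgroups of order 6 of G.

|G| = 42 and 6 | 42, so subgroups of order 6 are possible by Lagrange.
The subgroups of order 6 are: {(0,0), (0,1), (0,2), (0,3), (0,4), (0,5)}.
So G has 1 subgroup of order 6.

1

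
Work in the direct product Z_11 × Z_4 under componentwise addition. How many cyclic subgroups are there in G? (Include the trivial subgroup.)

6

Each element a generates a cyclic subgroup ⟨a⟩; distinct elements may generate the same one (a cyclic group of order d has φ(d) generators).
Cyclic subgroups by order — order 1: 1; order 2: 1; order 4: 1; order 11: 1; order 22: 1; order 44: 1.
Total: 6.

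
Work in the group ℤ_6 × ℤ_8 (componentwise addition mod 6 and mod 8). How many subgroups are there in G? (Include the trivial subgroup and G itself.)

|G| = 48, so by Lagrange every subgroup order divides 48. Divisors: 1, 2, 3, 4, 6, 8, 12, 16, 24, 48.
Subgroups by order — order 1: 1; order 2: 3; order 3: 1; order 4: 3; order 6: 3; order 8: 3; order 12: 3; order 16: 1; order 24: 3; order 48: 1.
Total: 1 + 3 + 1 + 3 + 3 + 3 + 3 + 1 + 3 + 1 = 22.

22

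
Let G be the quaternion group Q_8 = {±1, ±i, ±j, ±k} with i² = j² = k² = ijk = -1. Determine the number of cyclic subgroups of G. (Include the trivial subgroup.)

A cyclic subgroup of order d is generated by each of its φ(d) elements of order d, so the cyclic subgroups of order d number (#elements of order d)/φ(d).
Cyclic subgroups by order — order 1: 1; order 2: 1; order 4: 3.
Total: 5.

5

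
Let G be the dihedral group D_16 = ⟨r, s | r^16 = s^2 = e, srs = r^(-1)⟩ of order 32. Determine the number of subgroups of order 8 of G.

|G| = 32 and 8 | 32, so subgroups of order 8 are possible by Lagrange.
The subgroups of order 8 are: {e, r^2, r^4, r^6, r^8, r^10, r^12, r^14}; {e, r^4, r^8, r^12, r^2s, r^6s, r^10s, r^14s}; {e, r^4, r^8, r^12, r^3s, r^7s, r^11s, r^15s}; {e, r^4, r^8, r^12, s, r^4s, r^8s, r^12s}; … (5 in all).
So G has 5 subgroups of order 8.

5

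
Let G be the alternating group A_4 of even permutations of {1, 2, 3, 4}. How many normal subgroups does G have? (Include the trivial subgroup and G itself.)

G has 10 subgroups. Checking conjugation-invariance by order — order 1: 1/1 normal; order 2: 0/3 normal; order 3: 0/4 normal; order 4: 1/1 normal; order 12: 1/1 normal.
Total normal subgroups: 3.

3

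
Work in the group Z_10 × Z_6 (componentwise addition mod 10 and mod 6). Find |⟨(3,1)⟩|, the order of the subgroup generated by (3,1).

30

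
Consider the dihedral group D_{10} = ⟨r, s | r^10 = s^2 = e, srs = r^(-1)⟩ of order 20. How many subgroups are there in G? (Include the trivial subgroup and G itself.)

|G| = 20, so by Lagrange every subgroup order divides 20. Divisors: 1, 2, 4, 5, 10, 20.
Subgroups by order — order 1: 1; order 2: 11; order 4: 5; order 5: 1; order 10: 3; order 20: 1.
Total: 1 + 11 + 5 + 1 + 3 + 1 = 22.

22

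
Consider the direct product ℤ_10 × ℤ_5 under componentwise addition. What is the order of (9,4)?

10

The order of (9,4) in Z_10 × Z_5 is lcm(ord(9) in Z_10, ord(4) in Z_5).
ord(9) = 10 and ord(4) = 5, so |⟨(9,4)⟩| = lcm(10, 5) = 10.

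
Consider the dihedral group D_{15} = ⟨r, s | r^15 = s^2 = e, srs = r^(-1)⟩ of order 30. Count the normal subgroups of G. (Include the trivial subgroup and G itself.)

G has 28 subgroups. Checking conjugation-invariance by order — order 1: 1/1 normal; order 2: 0/15 normal; order 3: 1/1 normal; order 5: 1/1 normal; order 6: 0/5 normal; order 10: 0/3 normal; order 15: 1/1 normal; order 30: 1/1 normal.
Total normal subgroups: 5.

5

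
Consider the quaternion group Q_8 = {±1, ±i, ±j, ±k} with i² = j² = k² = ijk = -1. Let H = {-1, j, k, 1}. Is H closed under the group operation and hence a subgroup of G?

No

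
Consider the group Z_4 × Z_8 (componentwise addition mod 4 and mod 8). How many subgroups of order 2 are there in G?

3

|G| = 32 and 2 | 32, so subgroups of order 2 are possible by Lagrange.
The subgroups of order 2 are: {(0,0), (0,4)}; {(0,0), (2,0)}; {(0,0), (2,4)}.
So G has 3 subgroups of order 2.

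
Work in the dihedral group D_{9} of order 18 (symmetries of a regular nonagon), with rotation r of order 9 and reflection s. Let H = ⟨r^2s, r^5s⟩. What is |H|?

6

|⟨r^2s⟩| = 2 and |⟨r^5s⟩| = 2, so |H| is a multiple of lcm(2, 2) = 2 and divides |G| = 18.
Closing under the operation: H = {e, r^3, r^6, r^2s, r^5s, r^8s}, so |H| = 6.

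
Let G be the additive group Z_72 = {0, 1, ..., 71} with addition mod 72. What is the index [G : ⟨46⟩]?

2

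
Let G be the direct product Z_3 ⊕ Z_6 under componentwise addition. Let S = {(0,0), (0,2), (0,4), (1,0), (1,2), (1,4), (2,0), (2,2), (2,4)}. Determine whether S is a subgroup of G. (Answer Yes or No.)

|S| = 9 divides |G| = 18, consistent with Lagrange.
S contains the identity, every element's inverse is in S, and S is closed under +: it is a subgroup.

Yes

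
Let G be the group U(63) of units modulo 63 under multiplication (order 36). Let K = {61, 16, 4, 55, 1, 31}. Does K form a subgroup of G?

|K| = 6 divides |G| = 36, consistent with Lagrange.
K contains the identity, every element's inverse is in K, and K is closed under ·: it is a subgroup.
In fact K = ⟨61⟩.

Yes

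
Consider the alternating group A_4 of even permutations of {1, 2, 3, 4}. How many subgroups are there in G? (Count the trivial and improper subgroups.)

10

|G| = 12, so by Lagrange every subgroup order divides 12. Divisors: 1, 2, 3, 4, 6, 12.
Subgroups by order — order 1: 1; order 2: 3; order 3: 4; order 4: 1; order 6: 0; order 12: 1.
Total: 1 + 3 + 4 + 1 + 0 + 1 = 10.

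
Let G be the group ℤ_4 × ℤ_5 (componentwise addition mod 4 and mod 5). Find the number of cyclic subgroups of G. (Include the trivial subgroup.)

6

A cyclic subgroup of order d is generated by each of its φ(d) elements of order d, so the cyclic subgroups of order d number (#elements of order d)/φ(d).
Cyclic subgroups by order — order 1: 1; order 2: 1; order 4: 1; order 5: 1; order 10: 1; order 20: 1.
Total: 6.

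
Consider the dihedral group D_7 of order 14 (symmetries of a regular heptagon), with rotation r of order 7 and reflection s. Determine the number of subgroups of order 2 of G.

|G| = 14 and 2 | 14, so subgroups of order 2 are possible by Lagrange.
The subgroups of order 2 are: {e, r^2s}; {e, r^3s}; {e, r^4s}; {e, r^5s}; … (7 in all).
So G has 7 subgroups of order 2.

7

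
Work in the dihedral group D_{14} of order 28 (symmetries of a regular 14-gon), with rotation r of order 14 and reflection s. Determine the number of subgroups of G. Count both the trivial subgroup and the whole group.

|G| = 28, so by Lagrange every subgroup order divides 28. Divisors: 1, 2, 4, 7, 14, 28.
Subgroups by order — order 1: 1; order 2: 15; order 4: 7; order 7: 1; order 14: 3; order 28: 1.
Total: 1 + 15 + 7 + 1 + 3 + 1 = 28.

28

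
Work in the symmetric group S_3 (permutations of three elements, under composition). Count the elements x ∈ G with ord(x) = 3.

2

The elements of order 3 are: (1 2 3), (1 3 2).
That's 2.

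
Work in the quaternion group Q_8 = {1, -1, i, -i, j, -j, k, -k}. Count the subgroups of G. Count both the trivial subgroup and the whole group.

6

|G| = 8, so by Lagrange every subgroup order divides 8. Divisors: 1, 2, 4, 8.
Subgroups by order — order 1: 1; order 2: 1; order 4: 3; order 8: 1.
Total: 1 + 1 + 3 + 1 = 6.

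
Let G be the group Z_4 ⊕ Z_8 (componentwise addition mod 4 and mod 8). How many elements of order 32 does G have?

An element (a,b) has order lcm(ord(a), ord(b)); count pairs with lcm equal to 32.
Enumerating gives 0 such elements.

0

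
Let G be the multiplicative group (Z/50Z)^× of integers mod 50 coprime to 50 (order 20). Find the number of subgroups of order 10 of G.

1

|G| = 20 and 10 | 20, so subgroups of order 10 are possible by Lagrange.
The subgroups of order 10 are: {1, 9, 11, 19, 21, 29, 31, 39, 41, 49}.
So G has 1 subgroup of order 10.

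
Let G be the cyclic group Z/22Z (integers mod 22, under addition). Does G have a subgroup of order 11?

11 | 22. A subgroup of order 11 is {0, 2, 4, 6, 8, 10, 12, 14, 16, 18, 20}.

Yes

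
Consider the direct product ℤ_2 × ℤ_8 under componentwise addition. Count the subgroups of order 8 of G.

|G| = 16 and 8 | 16, so subgroups of order 8 are possible by Lagrange.
The subgroups of order 8 are: {(0,0), (0,1), (0,2), (0,3), (0,4), (0,5), (0,6), (0,7)}; {(0,0), (0,2), (0,4), (0,6), (1,0), (1,2), (1,4), (1,6)}; {(0,0), (0,2), (0,4), (0,6), (1,1), (1,3), (1,5), (1,7)}.
So G has 3 subgroups of order 8.

3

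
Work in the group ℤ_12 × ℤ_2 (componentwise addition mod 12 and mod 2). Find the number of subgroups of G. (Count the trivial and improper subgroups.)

16

|G| = 24, so by Lagrange every subgroup order divides 24. Divisors: 1, 2, 3, 4, 6, 8, 12, 24.
Subgroups by order — order 1: 1; order 2: 3; order 3: 1; order 4: 3; order 6: 3; order 8: 1; order 12: 3; order 24: 1.
Total: 1 + 3 + 1 + 3 + 3 + 1 + 3 + 1 = 16.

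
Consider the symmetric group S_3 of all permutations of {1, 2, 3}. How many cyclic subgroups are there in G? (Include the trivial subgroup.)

Each element a generates a cyclic subgroup ⟨a⟩; distinct elements may generate the same one (a cyclic group of order d has φ(d) generators).
Cyclic subgroups by order — order 1: 1; order 2: 3; order 3: 1.
Total: 5.

5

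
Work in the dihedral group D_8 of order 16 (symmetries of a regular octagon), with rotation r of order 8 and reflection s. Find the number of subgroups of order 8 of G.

|G| = 16 and 8 | 16, so subgroups of order 8 are possible by Lagrange.
The subgroups of order 8 are: {e, r, r^2, r^3, r^4, r^5, r^6, r^7}; {e, r^2, r^4, r^6, s, r^2s, r^4s, r^6s}; {e, r^2, r^4, r^6, rs, r^3s, r^5s, r^7s}.
So G has 3 subgroups of order 8.

3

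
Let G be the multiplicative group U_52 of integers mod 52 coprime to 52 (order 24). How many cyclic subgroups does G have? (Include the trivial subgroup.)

12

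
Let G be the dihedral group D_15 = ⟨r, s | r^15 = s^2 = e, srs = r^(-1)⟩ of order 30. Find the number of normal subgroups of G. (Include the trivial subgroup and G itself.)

5

G has 28 subgroups. Checking conjugation-invariance by order — order 1: 1/1 normal; order 2: 0/15 normal; order 3: 1/1 normal; order 5: 1/1 normal; order 6: 0/5 normal; order 10: 0/3 normal; order 15: 1/1 normal; order 30: 1/1 normal.
Total normal subgroups: 5.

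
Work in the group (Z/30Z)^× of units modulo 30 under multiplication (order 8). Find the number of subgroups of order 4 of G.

3

|G| = 8 and 4 | 8, so subgroups of order 4 are possible by Lagrange.
The subgroups of order 4 are: {1, 11, 19, 29}; {1, 7, 13, 19}; {1, 17, 19, 23}.
So G has 3 subgroups of order 4.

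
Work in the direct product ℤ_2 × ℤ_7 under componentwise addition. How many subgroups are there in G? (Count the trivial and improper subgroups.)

|G| = 14, so by Lagrange every subgroup order divides 14. Divisors: 1, 2, 7, 14.
Subgroups by order — order 1: 1; order 2: 1; order 7: 1; order 14: 1.
Total: 1 + 1 + 1 + 1 = 4.

4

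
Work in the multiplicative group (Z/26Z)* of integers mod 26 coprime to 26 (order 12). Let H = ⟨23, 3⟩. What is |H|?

|⟨23⟩| = 6 and |⟨3⟩| = 3, so |H| is a multiple of lcm(6, 3) = 6 and divides |G| = 12.
Closing under the operation: H = {1, 3, 9, 17, 23, 25}, so |H| = 6.

6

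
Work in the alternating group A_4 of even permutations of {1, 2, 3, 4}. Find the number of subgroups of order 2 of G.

|G| = 12 and 2 | 12, so subgroups of order 2 are possible by Lagrange.
The subgroups of order 2 are: {e, (1 2)(3 4)}; {e, (1 3)(2 4)}; {e, (1 4)(2 3)}.
So G has 3 subgroups of order 2.

3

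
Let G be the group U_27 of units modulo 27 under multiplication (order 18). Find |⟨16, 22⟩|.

|⟨16⟩| = 9 and |⟨22⟩| = 9, so |H| is a multiple of lcm(9, 9) = 9 and divides |G| = 18.
Closing under the operation: H = {1, 4, 7, 10, 13, 16, 19, 22, 25}, so |H| = 9.

9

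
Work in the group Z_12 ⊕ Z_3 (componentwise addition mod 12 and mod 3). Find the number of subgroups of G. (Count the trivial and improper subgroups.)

18

|G| = 36, so by Lagrange every subgroup order divides 36. Divisors: 1, 2, 3, 4, 6, 9, 12, 18, 36.
Subgroups by order — order 1: 1; order 2: 1; order 3: 4; order 4: 1; order 6: 4; order 9: 1; order 12: 4; order 18: 1; order 36: 1.
Total: 1 + 1 + 4 + 1 + 4 + 1 + 4 + 1 + 1 = 18.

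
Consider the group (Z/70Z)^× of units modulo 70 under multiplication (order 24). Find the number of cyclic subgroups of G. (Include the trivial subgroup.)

Each element a generates a cyclic subgroup ⟨a⟩; distinct elements may generate the same one (a cyclic group of order d has φ(d) generators).
Cyclic subgroups by order — order 1: 1; order 2: 3; order 3: 1; order 4: 2; order 6: 3; order 12: 2.
Total: 12.

12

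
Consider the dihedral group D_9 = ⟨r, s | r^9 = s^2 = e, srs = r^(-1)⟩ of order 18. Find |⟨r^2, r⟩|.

|⟨r^2⟩| = 9 and |⟨r⟩| = 9, so |H| is a multiple of lcm(9, 9) = 9 and divides |G| = 18.
Closing under the operation: H = {e, r, r^2, r^3, r^4, r^5, r^6, r^7, r^8}, so |H| = 9.

9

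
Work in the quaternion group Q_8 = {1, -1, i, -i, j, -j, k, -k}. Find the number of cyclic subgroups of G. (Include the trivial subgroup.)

A cyclic subgroup of order d is generated by each of its φ(d) elements of order d, so the cyclic subgroups of order d number (#elements of order d)/φ(d).
Cyclic subgroups by order — order 1: 1; order 2: 1; order 4: 3.
Total: 5.

5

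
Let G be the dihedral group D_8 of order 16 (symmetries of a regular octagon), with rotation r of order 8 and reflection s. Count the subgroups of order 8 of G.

3

|G| = 16 and 8 | 16, so subgroups of order 8 are possible by Lagrange.
The subgroups of order 8 are: {e, r, r^2, r^3, r^4, r^5, r^6, r^7}; {e, r^2, r^4, r^6, s, r^2s, r^4s, r^6s}; {e, r^2, r^4, r^6, rs, r^3s, r^5s, r^7s}.
So G has 3 subgroups of order 8.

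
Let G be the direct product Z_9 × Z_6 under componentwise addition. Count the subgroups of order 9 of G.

4

|G| = 54 and 9 | 54, so subgroups of order 9 are possible by Lagrange.
The subgroups of order 9 are: {(0,0), (0,2), (0,4), (3,0), (3,2), (3,4), (6,0), (6,2), (6,4)}; {(0,0), (1,0), (2,0), (3,0), (4,0), (5,0), (6,0), (7,0), (8,0)}; {(0,0), (1,2), (2,4), (3,0), (4,2), (5,4), (6,0), (7,2), (8,4)}; {(0,0), (1,4), (2,2), (3,0), (4,4), (5,2), (6,0), (7,4), (8,2)}.
So G has 4 subgroups of order 9.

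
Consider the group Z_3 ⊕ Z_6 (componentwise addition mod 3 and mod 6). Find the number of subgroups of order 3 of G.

4

|G| = 18 and 3 | 18, so subgroups of order 3 are possible by Lagrange.
The subgroups of order 3 are: {(0,0), (0,2), (0,4)}; {(0,0), (1,0), (2,0)}; {(0,0), (1,2), (2,4)}; {(0,0), (1,4), (2,2)}.
So G has 4 subgroups of order 3.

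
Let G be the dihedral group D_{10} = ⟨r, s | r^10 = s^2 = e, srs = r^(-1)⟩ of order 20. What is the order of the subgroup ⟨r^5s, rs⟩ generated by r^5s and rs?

10

|⟨r^5s⟩| = 2 and |⟨rs⟩| = 2, so |H| is a multiple of lcm(2, 2) = 2 and divides |G| = 20.
Closing under the operation: H = {e, r^2, r^4, r^6, r^8, rs, r^3s, r^5s, r^7s, r^9s}, so |H| = 10.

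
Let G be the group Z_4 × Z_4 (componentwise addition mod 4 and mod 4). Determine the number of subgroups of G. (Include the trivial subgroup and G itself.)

15

|G| = 16, so by Lagrange every subgroup order divides 16. Divisors: 1, 2, 4, 8, 16.
Subgroups by order — order 1: 1; order 2: 3; order 4: 7; order 8: 3; order 16: 1.
Total: 1 + 3 + 7 + 3 + 1 = 15.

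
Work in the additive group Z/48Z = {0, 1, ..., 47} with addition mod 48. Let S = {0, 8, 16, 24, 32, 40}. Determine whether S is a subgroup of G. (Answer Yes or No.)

Yes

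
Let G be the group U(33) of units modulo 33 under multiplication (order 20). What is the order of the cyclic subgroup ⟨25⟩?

Compute successive powers of 25 mod 33: 25, 31, 16, 4, 1; 25^5 ≡ 1 (mod 33).
So |⟨25⟩| = 5.

5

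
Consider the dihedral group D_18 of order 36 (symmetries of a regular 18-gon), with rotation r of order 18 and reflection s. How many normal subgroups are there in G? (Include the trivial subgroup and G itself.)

9

G has 45 subgroups. Checking conjugation-invariance by order — order 1: 1/1 normal; order 2: 1/19 normal; order 3: 1/1 normal; order 4: 0/9 normal; order 6: 1/7 normal; order 9: 1/1 normal; order 12: 0/3 normal; order 18: 3/3 normal; order 36: 1/1 normal.
Total normal subgroups: 9.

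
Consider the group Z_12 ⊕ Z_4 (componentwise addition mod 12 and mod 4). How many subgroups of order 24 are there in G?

|G| = 48 and 24 | 48, so subgroups of order 24 are possible by Lagrange.
The subgroups of order 24 are: {(0,0), (0,1), (0,2), (0,3), (2,0), (2,1), (2,2), (2,3), (4,0), (4,1), (4,2), (4,3), (6,0), (6,1), (6,2), (6,3), (8,0), (8,1), (8,2), (8,3), (10,0), (10,1), (10,2), (10,3)}; {(0,0), (0,2), (1,0), (1,2), (2,0), (2,2), (3,0), (3,2), (4,0), (4,2), (5,0), (5,2), (6,0), (6,2), (7,0), (7,2), (8,0), (8,2), (9,0), (9,2), (10,0), (10,2), (11,0), (11,2)}; {(0,0), (0,2), (1,1), (1,3), (2,0), (2,2), (3,1), (3,3), (4,0), (4,2), (5,1), (5,3), (6,0), (6,2), (7,1), (7,3), (8,0), (8,2), (9,1), (9,3), (10,0), (10,2), (11,1), (11,3)}.
So G has 3 subgroups of order 24.

3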